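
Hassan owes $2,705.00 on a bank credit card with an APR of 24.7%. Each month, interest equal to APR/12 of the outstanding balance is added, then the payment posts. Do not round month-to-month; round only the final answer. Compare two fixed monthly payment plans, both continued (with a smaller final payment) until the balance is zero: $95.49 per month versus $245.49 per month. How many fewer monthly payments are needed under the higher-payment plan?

30 fewer payments

Monthly rate r = 24.7%/12 = 2.05833% = 0.0205833.
At $95.49/mo: n = ⌈−ln(1 − rB₀/P)/ln(1+r)⌉ = 43 payments (last $89.70); total interest = total paid − $2,705.00 = $1,395.28.
At $245.49/mo: 13 payments (last $153.96); total interest $394.84.
Payments saved = 43 − 13 = 30.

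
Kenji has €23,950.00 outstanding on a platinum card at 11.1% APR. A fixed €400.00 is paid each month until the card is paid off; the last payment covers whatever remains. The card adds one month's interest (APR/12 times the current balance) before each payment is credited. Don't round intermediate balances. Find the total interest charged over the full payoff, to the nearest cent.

Monthly rate r = 11.1%/12 = 0.925% = 0.00925.
Payoff takes n = ⌈−ln(1 − rB₀/P)/ln(1+r)⌉ = ⌈87.655⌉ = 88 payments; the last is €262.60.
Total paid = 87·€400.00 + €262.60 = €35,062.60.
Total interest = total paid − principal = €35,062.60 − €23,950.00 = €11,112.60.

€11,112.60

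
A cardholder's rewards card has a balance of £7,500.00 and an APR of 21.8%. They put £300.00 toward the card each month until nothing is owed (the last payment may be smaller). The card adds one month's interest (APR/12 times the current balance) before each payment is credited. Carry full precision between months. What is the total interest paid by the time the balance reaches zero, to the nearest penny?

£2,589.29

Monthly rate r = 21.8%/12 = 1.81667% = 0.0181667.
Payoff takes n = ⌈−ln(1 − rB₀/P)/ln(1+r)⌉ = ⌈33.629⌉ = 34 payments; the last is £189.29.
Total paid = 33·£300.00 + £189.29 = £10,089.29.
Total interest = total paid − principal = £10,089.29 − £7,500.00 = £2,589.29.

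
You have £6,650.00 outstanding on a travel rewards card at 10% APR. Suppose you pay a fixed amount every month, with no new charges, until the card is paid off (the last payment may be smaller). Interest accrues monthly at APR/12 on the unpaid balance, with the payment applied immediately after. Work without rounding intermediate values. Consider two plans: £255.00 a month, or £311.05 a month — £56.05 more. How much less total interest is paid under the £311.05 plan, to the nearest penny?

£174.94

Monthly rate r = 10%/12 = 0.833333% = 0.00833333.
At £255.00/mo: n = ⌈−ln(1 − rB₀/P)/ln(1+r)⌉ = 30 payments (last £134.43); total interest = total paid − £6,650.00 = £879.43.
At £311.05/mo: 24 payments (last £200.34); total interest £704.49.
Interest saved = £879.43 − £704.49 = £174.94.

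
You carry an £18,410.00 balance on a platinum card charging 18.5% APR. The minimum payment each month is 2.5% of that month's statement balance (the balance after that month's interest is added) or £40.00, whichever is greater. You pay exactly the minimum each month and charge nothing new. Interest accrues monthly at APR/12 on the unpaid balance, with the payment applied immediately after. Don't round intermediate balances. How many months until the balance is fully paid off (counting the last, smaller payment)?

Monthly rate r = 18.5%/12 = 1.54167% = 0.0154167.
While 2.5% of the post-interest balance exceeds £40.00, each month B ← (B·(1+r))·(1 − 0.025), i.e. B shrinks by the factor (1+r)·0.975 = 0.99003.
This holds for months 1–246. Entering month 247 the balance is £1,565.61; 2.5% of the post-interest balance is now below £40.00, so the flat £40.00 minimum applies from here.
From month 247 a fixed £40.00 at rate r clears £1,565.61 in 61 more payments. Total: 246 + 61 = 307 months.

307 months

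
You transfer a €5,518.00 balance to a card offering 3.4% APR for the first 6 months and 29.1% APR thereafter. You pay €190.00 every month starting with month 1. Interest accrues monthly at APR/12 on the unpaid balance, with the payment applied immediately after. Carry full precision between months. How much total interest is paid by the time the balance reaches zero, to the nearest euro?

€2,311

Promo months 1–6 at r₀ = 3.4%/12 = 0.00283333; months 7+ at r₁ = 29.1%/12 = 0.02425.
After month 6: iterate B ← B·(1+r₀) − €190.00 for 6 months → €4,464.37.
Then at r₁ with €190.00/mo: n₂ = −ln(1 − r₁·B/P)/ln(1+r₁) ≈ 35.20 → 36 more payments.
Total paid = 41·€190.00 + €38.98 = €7,828.98; interest = €7,828.98 − €5,518.00 = €2,310.98.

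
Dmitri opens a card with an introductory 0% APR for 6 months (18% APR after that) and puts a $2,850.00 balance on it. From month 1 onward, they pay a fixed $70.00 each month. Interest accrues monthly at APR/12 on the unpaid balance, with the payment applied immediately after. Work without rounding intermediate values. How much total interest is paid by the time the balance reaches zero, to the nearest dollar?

$1,028

Promo months 1–6 at r₀ = 0%/12 = 0; months 7+ at r₁ = 18%/12 = 0.015.
After month 6 (no interest yet): B = $2,850.00 − 6·$70.00 = $2,430.00.
Then at r₁ with $70.00/mo: n₂ = −ln(1 − r₁·B/P)/ln(1+r₁) ≈ 49.40 → 50 more payments.
Total paid = 55·$70.00 + $27.94 = $3,877.94; interest = $3,877.94 − $2,850.00 = $1,027.94.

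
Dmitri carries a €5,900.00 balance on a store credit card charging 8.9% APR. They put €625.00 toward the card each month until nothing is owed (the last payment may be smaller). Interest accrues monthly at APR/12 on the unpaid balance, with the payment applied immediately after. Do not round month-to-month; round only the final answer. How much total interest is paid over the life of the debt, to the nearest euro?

Monthly rate r = 8.9%/12 = 0.741667% = 0.00741667.
Payoff takes n = ⌈−ln(1 − rB₀/P)/ln(1+r)⌉ = ⌈9.823⌉ = 10 payments; the last is €514.71.
Total paid = 9·€625.00 + €514.71 = €6,139.71.
Total interest = total paid − principal = €6,139.71 − €5,900.00 = €239.71.

€240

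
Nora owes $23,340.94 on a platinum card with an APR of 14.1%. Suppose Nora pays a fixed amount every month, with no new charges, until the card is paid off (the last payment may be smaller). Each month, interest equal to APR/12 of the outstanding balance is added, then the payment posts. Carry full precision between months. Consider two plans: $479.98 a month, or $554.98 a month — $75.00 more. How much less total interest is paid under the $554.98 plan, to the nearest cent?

$2,430.40

Monthly rate r = 14.1%/12 = 1.175% = 0.01175.
At $479.98/mo: n = ⌈−ln(1 − rB₀/P)/ln(1+r)⌉ = 73 payments (last $253.02); total interest = total paid − $23,340.94 = $11,470.64.
At $554.98/mo: 59 payments (last $192.34); total interest $9,040.24.
Interest saved = $11,470.64 − $9,040.24 = $2,430.40.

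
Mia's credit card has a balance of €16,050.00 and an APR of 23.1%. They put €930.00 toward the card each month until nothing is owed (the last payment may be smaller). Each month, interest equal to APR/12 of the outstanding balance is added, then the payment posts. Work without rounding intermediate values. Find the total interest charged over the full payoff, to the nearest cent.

€3,646.39

Monthly rate r = 23.1%/12 = 1.925% = 0.01925.
Payoff takes n = ⌈−ln(1 − rB₀/P)/ln(1+r)⌉ = ⌈21.178⌉ = 22 payments; the last is €166.39.
Total paid = 21·€930.00 + €166.39 = €19,696.39.
Total interest = total paid − principal = €19,696.39 − €16,050.00 = €3,646.39.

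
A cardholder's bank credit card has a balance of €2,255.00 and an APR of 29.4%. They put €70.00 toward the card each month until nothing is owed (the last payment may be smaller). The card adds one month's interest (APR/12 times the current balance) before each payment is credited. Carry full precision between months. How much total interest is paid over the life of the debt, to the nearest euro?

Monthly rate r = 29.4%/12 = 2.45% = 0.0245.
Payoff takes n = ⌈−ln(1 − rB₀/P)/ln(1+r)⌉ = ⌈64.330⌉ = 65 payments; the last is €23.27.
Total paid = 64·€70.00 + €23.27 = €4,503.27.
Total interest = total paid − principal = €4,503.27 − €2,255.00 = €2,248.27.

€2,248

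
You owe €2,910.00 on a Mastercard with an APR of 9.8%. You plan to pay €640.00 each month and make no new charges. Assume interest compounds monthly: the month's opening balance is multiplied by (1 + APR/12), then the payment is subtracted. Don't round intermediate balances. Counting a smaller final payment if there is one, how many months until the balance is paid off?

Monthly rate r = 9.8%/12 = 0.816667% = 0.00816667.
Recurrence: B ← B·(1+r) − €640.00.
Month 1: interest €23.77; balance after payment €2,293.76.
Month 2: interest €18.73; balance after payment €1,672.50.
Month 3: interest €13.66; balance after payment €1,046.16.
Month 4: interest €8.54; balance after payment €414.70.
Month 5: interest €3.39; balance after payment €0.00.

5 payments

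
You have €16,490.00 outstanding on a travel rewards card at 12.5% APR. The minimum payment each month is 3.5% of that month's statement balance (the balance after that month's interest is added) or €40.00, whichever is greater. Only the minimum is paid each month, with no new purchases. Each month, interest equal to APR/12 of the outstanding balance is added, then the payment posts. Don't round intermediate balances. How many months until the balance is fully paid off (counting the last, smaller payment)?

140 months

Monthly rate r = 12.5%/12 = 1.04167% = 0.0104167.
While 3.5% of the post-interest balance exceeds €40.00, each month B ← (B·(1+r))·(1 − 0.035), i.e. B shrinks by the factor (1+r)·0.965 = 0.97505.
This holds for months 1–107. Entering month 108 the balance is €1,104.58; 3.5% of the post-interest balance is now below €40.00, so the flat €40.00 minimum applies from here.
From month 108 a fixed €40.00 at rate r clears €1,104.58 in 33 more payments. Total: 107 + 33 = 140 months.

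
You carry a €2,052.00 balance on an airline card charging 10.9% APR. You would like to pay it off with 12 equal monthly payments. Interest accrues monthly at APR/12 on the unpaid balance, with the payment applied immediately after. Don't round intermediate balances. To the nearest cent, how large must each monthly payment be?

Monthly rate r = 10.9%/12 = 0.908333% = 0.00908333.
Level-payment amortization: P = B₀·r / (1 − (1+r)^(−n)) = 2052.00·0.00908333 / (1 − 1.00908^(−12)).
Denominator 1 − (1+r)^(−12) = 0.102828225.
P = 18.639 / 0.102828225 ≈ 181.26.

€181.26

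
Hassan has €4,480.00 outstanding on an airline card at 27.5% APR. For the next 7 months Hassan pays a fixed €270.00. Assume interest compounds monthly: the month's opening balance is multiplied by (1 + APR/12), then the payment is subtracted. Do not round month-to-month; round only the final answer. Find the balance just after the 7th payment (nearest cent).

Monthly rate r = 27.5%/12 = 2.29167% = 0.0229167.
Each month: B ← B·(1+r) − €270.00.
Month 1: interest €102.67; balance after payment €4,312.67.
Month 2: interest €98.83; balance after payment €4,141.50.
Month 3: interest €94.91; balance after payment €3,966.41.
Month 4: interest €90.90; balance after payment €3,787.30.
Month 5: interest €86.79; balance after payment €3,604.10.
Month 6: interest €82.59; balance after payment €3,416.69.
Month 7: interest €78.30; balance after payment €3,224.99.

€3,224.99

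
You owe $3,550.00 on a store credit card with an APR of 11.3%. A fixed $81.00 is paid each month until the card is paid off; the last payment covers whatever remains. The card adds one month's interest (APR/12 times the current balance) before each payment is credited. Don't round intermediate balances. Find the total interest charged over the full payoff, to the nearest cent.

$1,049.70

Monthly rate r = 11.3%/12 = 0.941667% = 0.00941667.
Payoff takes n = ⌈−ln(1 − rB₀/P)/ln(1+r)⌉ = ⌈56.786⌉ = 57 payments; the last is $63.70.
Total paid = 56·$81.00 + $63.70 = $4,599.70.
Total interest = total paid − principal = $4,599.70 − $3,550.00 = $1,049.70.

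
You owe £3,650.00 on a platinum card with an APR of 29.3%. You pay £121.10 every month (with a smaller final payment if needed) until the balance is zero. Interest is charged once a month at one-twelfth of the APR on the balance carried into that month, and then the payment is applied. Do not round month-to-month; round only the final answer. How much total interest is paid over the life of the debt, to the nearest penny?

£3,034.57

Monthly rate r = 29.3%/12 = 2.44167% = 0.0244167.
Payoff takes n = ⌈−ln(1 − rB₀/P)/ln(1+r)⌉ = ⌈55.197⌉ = 56 payments; the last is £24.07.
Total paid = 55·£121.10 + £24.07 = £6,684.57.
Total interest = total paid − principal = £6,684.57 − £3,650.00 = £3,034.57.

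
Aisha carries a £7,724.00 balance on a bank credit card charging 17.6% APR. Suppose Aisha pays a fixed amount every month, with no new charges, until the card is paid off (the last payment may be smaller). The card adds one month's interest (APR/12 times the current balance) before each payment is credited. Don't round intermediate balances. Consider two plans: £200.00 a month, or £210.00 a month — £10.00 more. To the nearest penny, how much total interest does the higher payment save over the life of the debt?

£296.55

Monthly rate r = 17.6%/12 = 1.46667% = 0.0146667.
At £200.00/mo: n = ⌈−ln(1 − rB₀/P)/ln(1+r)⌉ = 58 payments (last £79.55); total interest = total paid − £7,724.00 = £3,755.55.
At £210.00/mo: 54 payments (last £53.00); total interest £3,459.00.
Interest saved = £3,755.55 − £3,459.00 = £296.55.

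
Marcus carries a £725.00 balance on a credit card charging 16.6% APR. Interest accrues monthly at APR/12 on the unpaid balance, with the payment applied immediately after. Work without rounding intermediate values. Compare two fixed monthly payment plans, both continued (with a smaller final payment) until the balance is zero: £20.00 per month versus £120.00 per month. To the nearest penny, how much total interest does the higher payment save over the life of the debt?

£250.83

Monthly rate r = 16.6%/12 = 1.38333% = 0.0138333.
At £20.00/mo: n = ⌈−ln(1 − rB₀/P)/ln(1+r)⌉ = 51 payments (last £13.34); total interest = total paid − £725.00 = £288.34.
At £120.00/mo: 7 payments (last £42.51); total interest £37.51.
Interest saved = £288.34 − £37.51 = £250.83.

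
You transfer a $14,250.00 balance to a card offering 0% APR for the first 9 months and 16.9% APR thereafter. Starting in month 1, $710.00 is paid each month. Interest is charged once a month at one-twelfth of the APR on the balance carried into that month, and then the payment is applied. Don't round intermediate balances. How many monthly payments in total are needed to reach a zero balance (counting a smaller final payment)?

22 months

Promo months 1–9 at r₀ = 0%/12 = 0; months 10+ at r₁ = 16.9%/12 = 0.0140833.
After month 9 (no interest yet): B = $14,250.00 − 9·$710.00 = $7,860.00.
Then at r₁ with $710.00/mo: n₂ = −ln(1 − r₁·B/P)/ln(1+r₁) ≈ 12.12 → 13 more payments.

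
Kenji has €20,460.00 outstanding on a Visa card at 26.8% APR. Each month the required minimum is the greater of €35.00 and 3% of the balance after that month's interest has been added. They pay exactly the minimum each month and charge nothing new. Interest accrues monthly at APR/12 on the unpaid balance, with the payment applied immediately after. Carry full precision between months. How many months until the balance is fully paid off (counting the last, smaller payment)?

404 months

Monthly rate r = 26.8%/12 = 2.23333% = 0.0223333.
While 3% of the post-interest balance exceeds €35.00, each month B ← (B·(1+r))·(1 − 0.03), i.e. B shrinks by the factor (1+r)·0.97 = 0.99166.
This holds for months 1–345. Entering month 346 the balance is €1,139.13; 3% of the post-interest balance is now below €35.00, so the flat €35.00 minimum applies from here.
From month 346 a fixed €35.00 at rate r clears €1,139.13 in 59 more payments. Total: 345 + 59 = 404 months.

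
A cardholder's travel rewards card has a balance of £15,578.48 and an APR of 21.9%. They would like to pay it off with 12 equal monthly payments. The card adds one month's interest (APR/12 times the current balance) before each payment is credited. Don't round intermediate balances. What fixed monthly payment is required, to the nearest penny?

£1,457.31

Monthly rate r = 21.9%/12 = 1.825% = 0.01825.
Level-payment amortization: P = B₀·r / (1 − (1+r)^(−n)) = 15578.48·0.01825 / (1 − 1.01825^(−12)).
Denominator 1 − (1+r)^(−12) = 0.195090645.
P = 284.307 / 0.195090645 ≈ 1457.31.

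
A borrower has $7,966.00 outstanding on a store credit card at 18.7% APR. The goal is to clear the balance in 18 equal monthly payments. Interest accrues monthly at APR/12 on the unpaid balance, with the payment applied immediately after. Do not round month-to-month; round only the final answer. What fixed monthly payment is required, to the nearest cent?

Monthly rate r = 18.7%/12 = 1.55833% = 0.0155833.
Level-payment amortization: P = B₀·r / (1 − (1+r)^(−n)) = 7966.00·0.0155833 / (1 − 1.01558^(−18)).
Denominator 1 − (1+r)^(−18) = 0.242958254.
P = 124.137 / 0.242958254 ≈ 510.94.

$510.94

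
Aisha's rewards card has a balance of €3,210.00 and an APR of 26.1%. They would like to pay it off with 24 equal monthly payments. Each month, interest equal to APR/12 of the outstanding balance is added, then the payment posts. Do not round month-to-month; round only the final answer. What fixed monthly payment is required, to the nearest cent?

Monthly rate r = 26.1%/12 = 2.175% = 0.02175.
Level-payment amortization: P = B₀·r / (1 − (1+r)^(−n)) = 3210.00·0.02175 / (1 − 1.02175^(−24)).
Denominator 1 − (1+r)^(−24) = 0.403337853.
P = 69.8175 / 0.403337853 ≈ 173.10.

€173.10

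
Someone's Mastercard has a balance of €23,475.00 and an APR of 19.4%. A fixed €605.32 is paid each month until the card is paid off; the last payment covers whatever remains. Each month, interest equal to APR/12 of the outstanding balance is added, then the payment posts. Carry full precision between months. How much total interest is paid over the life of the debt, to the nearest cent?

Monthly rate r = 19.4%/12 = 1.61667% = 0.0161667.
Payoff takes n = ⌈−ln(1 − rB₀/P)/ln(1+r)⌉ = ⌈61.486⌉ = 62 payments; the last is €295.40.
Total paid = 61·€605.32 + €295.40 = €37,219.92.
Total interest = total paid − principal = €37,219.92 − €23,475.00 = €13,744.92.

€13,744.92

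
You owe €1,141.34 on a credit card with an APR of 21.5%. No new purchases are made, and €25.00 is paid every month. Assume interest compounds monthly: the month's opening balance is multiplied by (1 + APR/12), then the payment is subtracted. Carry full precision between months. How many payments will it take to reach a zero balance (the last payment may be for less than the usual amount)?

Monthly rate r = 21.5%/12 = 1.79167% = 0.0179167.
Recurrence: B ← B·(1+r) − €25.00.
Month 1: interest €20.45; balance after payment €1,136.79.
Month 2: interest €20.37; balance after payment €1,132.16.
Closed form: n = −ln(1 − rB₀/P)/ln(1+r) = −ln(0.18204)/ln(1.01792) ≈ 95.930, so the balance reaches zero during payment 96.

96 months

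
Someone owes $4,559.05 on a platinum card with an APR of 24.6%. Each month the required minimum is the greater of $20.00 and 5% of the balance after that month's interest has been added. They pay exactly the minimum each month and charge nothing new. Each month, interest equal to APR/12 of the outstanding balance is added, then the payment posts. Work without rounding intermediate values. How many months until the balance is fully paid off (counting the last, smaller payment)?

Monthly rate r = 24.6%/12 = 2.05% = 0.0205.
While 5% of the post-interest balance exceeds $20.00, each month B ← (B·(1+r))·(1 − 0.05), i.e. B shrinks by the factor (1+r)·0.95 = 0.96947.
This holds for months 1–80. Entering month 81 the balance is $381.77; 5% of the post-interest balance is now below $20.00, so the flat $20.00 minimum applies from here.
From month 81 a fixed $20.00 at rate r clears $381.77 in 25 more payments. Total: 80 + 25 = 105 months.

105 months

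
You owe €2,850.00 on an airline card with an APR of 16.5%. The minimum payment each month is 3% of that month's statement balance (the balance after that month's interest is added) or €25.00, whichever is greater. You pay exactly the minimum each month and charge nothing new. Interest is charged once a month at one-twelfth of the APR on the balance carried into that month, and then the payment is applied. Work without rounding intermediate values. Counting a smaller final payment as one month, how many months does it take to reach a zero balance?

119 months

Monthly rate r = 16.5%/12 = 1.375% = 0.01375.
While 3% of the post-interest balance exceeds €25.00, each month B ← (B·(1+r))·(1 − 0.03), i.e. B shrinks by the factor (1+r)·0.97 = 0.98334.
This holds for months 1–74. Entering month 75 the balance is €821.93; 3% of the post-interest balance is now below €25.00, so the flat €25.00 minimum applies from here.
From month 75 a fixed €25.00 at rate r clears €821.93 in 45 more payments. Total: 74 + 45 = 119 months.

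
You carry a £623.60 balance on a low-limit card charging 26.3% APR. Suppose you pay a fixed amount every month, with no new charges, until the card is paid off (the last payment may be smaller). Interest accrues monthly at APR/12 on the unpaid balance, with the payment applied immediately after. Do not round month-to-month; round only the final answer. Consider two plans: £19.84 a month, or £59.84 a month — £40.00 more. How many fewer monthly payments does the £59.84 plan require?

Monthly rate r = 26.3%/12 = 2.19167% = 0.0219167.
At £19.84/mo: n = ⌈−ln(1 − rB₀/P)/ln(1+r)⌉ = 54 payments (last £16.97); total interest = total paid − £623.60 = £444.89.
At £59.84/mo: 12 payments (last £57.45); total interest £92.09.
Payments saved = 54 − 12 = 42.

42 fewer payments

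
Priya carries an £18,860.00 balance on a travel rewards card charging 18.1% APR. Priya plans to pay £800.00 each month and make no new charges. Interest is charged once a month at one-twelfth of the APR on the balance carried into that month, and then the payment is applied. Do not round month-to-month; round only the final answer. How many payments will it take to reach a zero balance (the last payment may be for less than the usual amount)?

30 payments

Monthly rate r = 18.1%/12 = 1.50833% = 0.0150833.
Recurrence: B ← B·(1+r) − £800.00.
Month 1: interest £284.47; balance after payment £18,344.47.
Month 2: interest £276.70; balance after payment £17,821.17.
Closed form: n = −ln(1 − rB₀/P)/ln(1+r) = −ln(0.64441)/ln(1.01508) ≈ 29.352, so the balance reaches zero during payment 30.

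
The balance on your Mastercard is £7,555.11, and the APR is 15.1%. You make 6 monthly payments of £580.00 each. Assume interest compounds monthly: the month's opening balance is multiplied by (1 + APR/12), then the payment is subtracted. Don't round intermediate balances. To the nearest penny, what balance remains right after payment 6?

Monthly rate r = 15.1%/12 = 1.25833% = 0.0125833.
Each month: B ← B·(1+r) − £580.00.
Month 1: interest £95.07; balance after payment £7,070.18.
Month 2: interest £88.97; balance after payment £6,579.14.
Month 3: interest £82.79; balance after payment £6,081.93.
Month 4: interest £76.53; balance after payment £5,578.46.
Month 5: interest £70.20; balance after payment £5,068.66.
Month 6: interest £63.78; balance after payment £4,552.44.

£4,552.44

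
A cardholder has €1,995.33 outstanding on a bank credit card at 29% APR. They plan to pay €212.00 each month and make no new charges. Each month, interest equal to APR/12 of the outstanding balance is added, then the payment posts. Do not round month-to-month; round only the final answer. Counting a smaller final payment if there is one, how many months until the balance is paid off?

Monthly rate r = 29%/12 = 2.41667% = 0.0241667.
Recurrence: B ← B·(1+r) − €212.00.
Month 1: interest €48.22; balance after payment €1,831.55.
Month 2: interest €44.26; balance after payment €1,663.81.
Closed form: n = −ln(1 − rB₀/P)/ln(1+r) = −ln(0.77254)/ln(1.02417) ≈ 10.807, so the balance reaches zero during payment 11.

11 months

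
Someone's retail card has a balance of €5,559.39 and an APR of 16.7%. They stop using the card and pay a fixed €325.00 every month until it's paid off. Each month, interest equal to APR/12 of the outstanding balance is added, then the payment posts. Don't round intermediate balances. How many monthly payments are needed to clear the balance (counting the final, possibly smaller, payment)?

Monthly rate r = 16.7%/12 = 1.39167% = 0.0139167.
Recurrence: B ← B·(1+r) − €325.00.
Month 1: interest €77.37; balance after payment €5,311.76.
Month 2: interest €73.92; balance after payment €5,060.68.
Closed form: n = −ln(1 − rB₀/P)/ln(1+r) = −ln(0.76194)/ln(1.01392) ≈ 19.672, so the balance reaches zero during payment 20.

20 payments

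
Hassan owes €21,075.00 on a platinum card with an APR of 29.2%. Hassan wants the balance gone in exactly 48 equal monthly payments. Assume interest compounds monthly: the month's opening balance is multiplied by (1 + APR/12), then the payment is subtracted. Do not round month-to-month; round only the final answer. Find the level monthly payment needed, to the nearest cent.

€749.05

Monthly rate r = 29.2%/12 = 2.43333% = 0.0243333.
Level-payment amortization: P = B₀·r / (1 − (1+r)^(−n)) = 21075.00·0.0243333 / (1 − 1.02433^(−48)).
Denominator 1 − (1+r)^(−48) = 0.68463221.
P = 512.825 / 0.68463221 ≈ 749.05.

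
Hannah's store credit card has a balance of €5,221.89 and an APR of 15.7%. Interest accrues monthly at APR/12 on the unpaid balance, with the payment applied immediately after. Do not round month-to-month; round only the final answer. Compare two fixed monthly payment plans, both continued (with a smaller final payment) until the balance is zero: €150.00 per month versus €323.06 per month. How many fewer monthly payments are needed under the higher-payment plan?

28 fewer payments

Monthly rate r = 15.7%/12 = 1.30833% = 0.0130833.
At €150.00/mo: n = ⌈−ln(1 − rB₀/P)/ln(1+r)⌉ = 47 payments (last €114.33); total interest = total paid − €5,221.89 = €1,792.44.
At €323.06/mo: 19 payments (last €90.41); total interest €683.60.
Payments saved = 47 − 19 = 28.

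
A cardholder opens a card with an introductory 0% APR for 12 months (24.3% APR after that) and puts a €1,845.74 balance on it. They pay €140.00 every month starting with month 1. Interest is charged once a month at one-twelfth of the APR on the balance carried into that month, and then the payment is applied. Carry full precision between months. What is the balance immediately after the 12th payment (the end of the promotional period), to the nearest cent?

€165.74

Promo months 1–12 at r₀ = 0%/12 = 0; months 13+ at r₁ = 24.3%/12 = 0.02025.
After month 12 (no interest yet): B = €1,845.74 − 12·€140.00 = €165.74.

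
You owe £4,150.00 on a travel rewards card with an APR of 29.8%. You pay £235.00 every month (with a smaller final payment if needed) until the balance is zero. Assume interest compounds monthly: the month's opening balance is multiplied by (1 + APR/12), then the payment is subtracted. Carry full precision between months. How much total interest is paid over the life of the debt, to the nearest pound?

Monthly rate r = 29.8%/12 = 2.48333% = 0.0248333.
Payoff takes n = ⌈−ln(1 − rB₀/P)/ln(1+r)⌉ = ⌈23.531⌉ = 24 payments; the last is £125.60.
Total paid = 23·£235.00 + £125.60 = £5,530.60.
Total interest = total paid − principal = £5,530.60 − £4,150.00 = £1,380.60.

£1,381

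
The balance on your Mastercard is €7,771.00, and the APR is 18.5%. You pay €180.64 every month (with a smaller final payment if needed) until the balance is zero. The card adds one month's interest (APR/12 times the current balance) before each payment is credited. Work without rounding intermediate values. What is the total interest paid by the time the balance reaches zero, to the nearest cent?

Monthly rate r = 18.5%/12 = 1.54167% = 0.0154167.
Payoff takes n = ⌈−ln(1 − rB₀/P)/ln(1+r)⌉ = ⌈71.136⌉ = 72 payments; the last is €24.66.
Total paid = 71·€180.64 + €24.66 = €12,850.10.
Total interest = total paid − principal = €12,850.10 − €7,771.00 = €5,079.10.

€5,079.10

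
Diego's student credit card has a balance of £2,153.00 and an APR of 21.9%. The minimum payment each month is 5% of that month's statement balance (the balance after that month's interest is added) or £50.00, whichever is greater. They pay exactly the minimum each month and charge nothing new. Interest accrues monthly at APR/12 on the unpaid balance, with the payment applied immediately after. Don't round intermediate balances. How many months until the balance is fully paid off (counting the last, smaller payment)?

49 months

Monthly rate r = 21.9%/12 = 1.825% = 0.01825.
While 5% of the post-interest balance exceeds £50.00, each month B ← (B·(1+r))·(1 − 0.05), i.e. B shrinks by the factor (1+r)·0.95 = 0.96734.
This holds for months 1–24. Entering month 25 the balance is £970.32; 5% of the post-interest balance is now below £50.00, so the flat £50.00 minimum applies from here.
From month 25 a fixed £50.00 at rate r clears £970.32 in 25 more payments. Total: 24 + 25 = 49 months.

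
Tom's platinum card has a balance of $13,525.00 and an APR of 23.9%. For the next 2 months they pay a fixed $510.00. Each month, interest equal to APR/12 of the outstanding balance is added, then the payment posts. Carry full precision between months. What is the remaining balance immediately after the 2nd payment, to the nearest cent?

Monthly rate r = 23.9%/12 = 1.99167% = 0.0199167.
Each month: B ← B·(1+r) − $510.00.
Month 1: interest $269.37; balance after payment $13,284.37.
Month 2: interest $264.58; balance after payment $13,038.95.

$13,038.95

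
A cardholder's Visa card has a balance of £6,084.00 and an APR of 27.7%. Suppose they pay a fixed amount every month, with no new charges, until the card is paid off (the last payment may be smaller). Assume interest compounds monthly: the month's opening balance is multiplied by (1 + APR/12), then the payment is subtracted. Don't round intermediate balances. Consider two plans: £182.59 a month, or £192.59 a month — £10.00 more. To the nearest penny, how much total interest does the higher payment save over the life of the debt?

Monthly rate r = 27.7%/12 = 2.30833% = 0.0230833.
At £182.59/mo: n = ⌈−ln(1 − rB₀/P)/ln(1+r)⌉ = 65 payments (last £43.94); total interest = total paid − £6,084.00 = £5,645.70.
At £192.59/mo: 58 payments (last £47.89); total interest £4,941.52.
Interest saved = £5,645.70 − £4,941.52 = £704.18.

£704.18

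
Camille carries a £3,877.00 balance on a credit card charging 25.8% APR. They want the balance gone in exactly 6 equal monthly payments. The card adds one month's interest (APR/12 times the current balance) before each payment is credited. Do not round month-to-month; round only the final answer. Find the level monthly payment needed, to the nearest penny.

Monthly rate r = 25.8%/12 = 2.15% = 0.0215.
Level-payment amortization: P = B₀·r / (1 − (1+r)^(−n)) = 3877.00·0.0215 / (1 − 1.0215^(−6)).
Denominator 1 − (1+r)^(−6) = 0.11982349.
P = 83.3555 / 0.11982349 ≈ 695.65.

£695.65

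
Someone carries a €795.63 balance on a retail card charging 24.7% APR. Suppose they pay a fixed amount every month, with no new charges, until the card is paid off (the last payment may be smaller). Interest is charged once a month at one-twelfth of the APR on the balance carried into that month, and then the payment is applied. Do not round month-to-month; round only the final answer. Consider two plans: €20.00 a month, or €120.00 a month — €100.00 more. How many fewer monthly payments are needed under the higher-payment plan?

Monthly rate r = 24.7%/12 = 2.05833% = 0.0205833.
At €20.00/mo: n = ⌈−ln(1 − rB₀/P)/ln(1+r)⌉ = 84 payments (last €16.99); total interest = total paid − €795.63 = €881.36.
At €120.00/mo: 8 payments (last €24.40); total interest €68.77.
Payments saved = 84 − 8 = 76.

76 fewer payments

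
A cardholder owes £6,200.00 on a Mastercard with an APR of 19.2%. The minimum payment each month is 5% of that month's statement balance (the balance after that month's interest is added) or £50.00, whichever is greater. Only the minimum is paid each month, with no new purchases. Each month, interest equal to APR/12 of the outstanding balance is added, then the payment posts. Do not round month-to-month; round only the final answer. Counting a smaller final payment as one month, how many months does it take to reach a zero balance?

76 months

Monthly rate r = 19.2%/12 = 1.6% = 0.016.
While 5% of the post-interest balance exceeds £50.00, each month B ← (B·(1+r))·(1 − 0.05), i.e. B shrinks by the factor (1+r)·0.95 = 0.9652.
This holds for months 1–52. Entering month 53 the balance is £982.86; 5% of the post-interest balance is now below £50.00, so the flat £50.00 minimum applies from here.
From month 53 a fixed £50.00 at rate r clears £982.86 in 24 more payments. Total: 52 + 24 = 76 months.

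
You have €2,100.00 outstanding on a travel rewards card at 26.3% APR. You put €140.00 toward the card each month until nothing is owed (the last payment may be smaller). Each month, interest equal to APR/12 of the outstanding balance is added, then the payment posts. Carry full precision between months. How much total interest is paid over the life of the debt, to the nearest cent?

€474.44

Monthly rate r = 26.3%/12 = 2.19167% = 0.0219167.
Payoff takes n = ⌈−ln(1 − rB₀/P)/ln(1+r)⌉ = ⌈18.386⌉ = 19 payments; the last is €54.44.
Total paid = 18·€140.00 + €54.44 = €2,574.44.
Total interest = total paid − principal = €2,574.44 − €2,100.00 = €474.44.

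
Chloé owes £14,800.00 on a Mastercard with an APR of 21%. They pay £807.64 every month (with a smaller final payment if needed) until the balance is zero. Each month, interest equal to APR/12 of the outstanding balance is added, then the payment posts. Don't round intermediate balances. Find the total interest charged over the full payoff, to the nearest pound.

Monthly rate r = 21%/12 = 1.75% = 0.0175.
Payoff takes n = ⌈−ln(1 − rB₀/P)/ln(1+r)⌉ = ⌈22.288⌉ = 23 payments; the last is £234.39.
Total paid = 22·£807.64 + £234.39 = £18,002.47.
Total interest = total paid − principal = £18,002.47 − £14,800.00 = £3,202.47.

£3,202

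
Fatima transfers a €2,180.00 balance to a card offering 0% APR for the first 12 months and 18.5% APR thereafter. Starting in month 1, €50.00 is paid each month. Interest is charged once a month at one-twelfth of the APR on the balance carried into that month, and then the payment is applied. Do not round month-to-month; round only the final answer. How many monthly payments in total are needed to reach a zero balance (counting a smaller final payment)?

56 months

Promo months 1–12 at r₀ = 0%/12 = 0; months 13+ at r₁ = 18.5%/12 = 0.0154167.
After month 12 (no interest yet): B = €2,180.00 − 12·€50.00 = €1,580.00.
Then at r₁ with €50.00/mo: n₂ = −ln(1 − r₁·B/P)/ln(1+r₁) ≈ 43.65 → 44 more payments.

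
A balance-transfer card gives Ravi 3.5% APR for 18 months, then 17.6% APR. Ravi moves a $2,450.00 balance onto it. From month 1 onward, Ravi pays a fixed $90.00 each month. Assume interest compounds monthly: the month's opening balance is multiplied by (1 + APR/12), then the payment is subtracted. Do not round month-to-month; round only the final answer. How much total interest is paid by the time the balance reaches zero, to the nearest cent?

$175.39

Promo months 1–18 at r₀ = 3.5%/12 = 0.00291667; months 19+ at r₁ = 17.6%/12 = 0.0146667.
After month 18: iterate B ← B·(1+r₀) − $90.00 for 18 months → $921.07.
Then at r₁ with $90.00/mo: n₂ = −ln(1 − r₁·B/P)/ln(1+r₁) ≈ 11.17 → 12 more payments.
Total paid = 29·$90.00 + $15.39 = $2,625.39; interest = $2,625.39 − $2,450.00 = $175.39.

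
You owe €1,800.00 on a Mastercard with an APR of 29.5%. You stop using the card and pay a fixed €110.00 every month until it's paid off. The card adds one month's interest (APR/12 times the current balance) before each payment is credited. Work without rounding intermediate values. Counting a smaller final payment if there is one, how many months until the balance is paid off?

22 months

Monthly rate r = 29.5%/12 = 2.45833% = 0.0245833.
Recurrence: B ← B·(1+r) − €110.00.
Month 1: interest €44.25; balance after payment €1,734.25.
Month 2: interest €42.63; balance after payment €1,666.88.
Closed form: n = −ln(1 − rB₀/P)/ln(1+r) = −ln(0.59773)/ln(1.02458) ≈ 21.190, so the balance reaches zero during payment 22.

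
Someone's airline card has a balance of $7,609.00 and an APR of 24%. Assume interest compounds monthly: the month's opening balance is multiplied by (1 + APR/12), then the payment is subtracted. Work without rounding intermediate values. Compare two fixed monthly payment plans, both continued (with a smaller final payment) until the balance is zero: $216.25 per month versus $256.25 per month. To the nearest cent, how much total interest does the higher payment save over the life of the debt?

Monthly rate r = 24%/12 = 2% = 0.02.
At $216.25/mo: n = ⌈−ln(1 − rB₀/P)/ln(1+r)⌉ = 62 payments (last $93.33); total interest = total paid − $7,609.00 = $5,675.58.
At $256.25/mo: 46 payments (last $129.67); total interest $4,051.92.
Interest saved = $5,675.58 − $4,051.92 = $1,623.66.

$1,623.66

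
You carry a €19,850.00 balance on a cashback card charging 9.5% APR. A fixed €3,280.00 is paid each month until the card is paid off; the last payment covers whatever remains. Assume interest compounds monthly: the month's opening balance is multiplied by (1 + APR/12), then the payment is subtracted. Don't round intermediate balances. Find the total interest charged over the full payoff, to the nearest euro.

Monthly rate r = 9.5%/12 = 0.791667% = 0.00791667.
Payoff takes n = ⌈−ln(1 − rB₀/P)/ln(1+r)⌉ = ⌈6.226⌉ = 7 payments; the last is €743.94.
Total paid = 6·€3,280.00 + €743.94 = €20,423.94.
Total interest = total paid − principal = €20,423.94 − €19,850.00 = €573.94.

€574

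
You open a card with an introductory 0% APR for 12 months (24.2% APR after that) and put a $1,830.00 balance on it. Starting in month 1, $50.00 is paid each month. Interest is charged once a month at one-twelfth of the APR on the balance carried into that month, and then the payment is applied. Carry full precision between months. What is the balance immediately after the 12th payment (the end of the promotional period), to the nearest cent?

$1,230.00

Promo months 1–12 at r₀ = 0%/12 = 0; months 13+ at r₁ = 24.2%/12 = 0.0201667.
After month 12 (no interest yet): B = $1,830.00 − 12·$50.00 = $1,230.00.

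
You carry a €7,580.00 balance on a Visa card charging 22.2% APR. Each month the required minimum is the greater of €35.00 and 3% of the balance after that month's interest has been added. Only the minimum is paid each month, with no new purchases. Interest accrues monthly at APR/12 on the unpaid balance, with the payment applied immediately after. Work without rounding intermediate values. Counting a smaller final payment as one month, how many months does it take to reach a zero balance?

Monthly rate r = 22.2%/12 = 1.85% = 0.0185.
While 3% of the post-interest balance exceeds €35.00, each month B ← (B·(1+r))·(1 − 0.03), i.e. B shrinks by the factor (1+r)·0.97 = 0.98794.
This holds for months 1–156. Entering month 157 the balance is €1,142.83; 3% of the post-interest balance is now below €35.00, so the flat €35.00 minimum applies from here.
From month 157 a fixed €35.00 at rate r clears €1,142.83 in 51 more payments. Total: 156 + 51 = 207 months.

207 months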